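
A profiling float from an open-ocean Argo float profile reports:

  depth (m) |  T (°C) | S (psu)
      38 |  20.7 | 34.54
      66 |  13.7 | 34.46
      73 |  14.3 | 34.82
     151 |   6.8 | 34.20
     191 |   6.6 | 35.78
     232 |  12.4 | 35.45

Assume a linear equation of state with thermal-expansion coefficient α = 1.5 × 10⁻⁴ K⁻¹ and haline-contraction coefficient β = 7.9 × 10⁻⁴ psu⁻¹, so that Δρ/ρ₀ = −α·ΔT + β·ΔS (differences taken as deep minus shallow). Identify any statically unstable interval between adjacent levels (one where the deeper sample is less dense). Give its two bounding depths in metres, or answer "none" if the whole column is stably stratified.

Evaluate Δρ/ρ₀ = −αΔT + βΔS across each adjacent pair:
  38–66 m: −αΔT+βΔS = −(1.5 × 10⁻⁴)(-7.0)+(7.9 × 10⁻⁴)(-0.08) = 9.9 × 10⁻⁴ → stable
  66–73 m: −αΔT+βΔS = −(1.5 × 10⁻⁴)(+0.6)+(7.9 × 10⁻⁴)(+0.36) = 1.9 × 10⁻⁴ → stable
  73–151 m: −αΔT+βΔS = −(1.5 × 10⁻⁴)(-7.5)+(7.9 × 10⁻⁴)(-0.62) = 6.4 × 10⁻⁴ → stable
  151–191 m: −αΔT+βΔS = −(1.5 × 10⁻⁴)(-0.2)+(7.9 × 10⁻⁴)(+1.58) = 1.3 × 10⁻³ → stable
  191–232 m: −αΔT+βΔS = −(1.5 × 10⁻⁴)(+5.8)+(7.9 × 10⁻⁴)(-0.33) = -1.1 × 10⁻³ → UNSTABLE
The 191–232 m interval has Δρ < 0: lighter water underlies denser water.

191–232 m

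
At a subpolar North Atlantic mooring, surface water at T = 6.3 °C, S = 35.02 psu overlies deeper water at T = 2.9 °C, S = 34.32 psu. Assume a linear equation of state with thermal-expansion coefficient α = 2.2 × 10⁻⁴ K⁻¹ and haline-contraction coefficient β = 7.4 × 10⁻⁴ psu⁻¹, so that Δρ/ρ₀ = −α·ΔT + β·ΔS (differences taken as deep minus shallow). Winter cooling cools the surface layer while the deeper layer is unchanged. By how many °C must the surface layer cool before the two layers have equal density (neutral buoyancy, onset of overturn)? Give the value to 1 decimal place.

1.0 °C

Neutral buoyancy requires Δρ = 0, i.e. −α(T_deep − T_surf′) + β(S_deep − S_surf) = 0.
T_surf′ = T_deep − (β/α)·ΔS = 2.9 − (7.4 × 10⁻⁴/2.2 × 10⁻⁴)·(-0.70) = 5.255 °C.
Cooling required: 6.3 − (5.255) = 1.045 °C.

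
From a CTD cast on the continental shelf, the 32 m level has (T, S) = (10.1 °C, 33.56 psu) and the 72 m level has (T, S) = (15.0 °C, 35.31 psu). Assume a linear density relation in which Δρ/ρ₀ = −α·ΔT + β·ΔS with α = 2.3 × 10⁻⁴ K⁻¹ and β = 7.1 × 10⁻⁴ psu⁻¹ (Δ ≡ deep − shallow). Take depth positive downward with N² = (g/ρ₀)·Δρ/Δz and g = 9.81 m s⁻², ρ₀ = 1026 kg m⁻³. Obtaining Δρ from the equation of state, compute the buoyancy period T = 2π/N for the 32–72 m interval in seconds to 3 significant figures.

ΔT = +4.9 K, ΔS = +1.75 psu (deep − shallow).
Δρ/ρ₀ = −αΔT + βΔS = -1.127 × 10⁻³ + 1.2425 × 10⁻³ = 1.155 × 10⁻⁴, so Δρ ≈ 0.1185 kg m⁻³.
N² = (g/ρ₀)·Δρ/Δz = g·(Δρ/ρ₀)/Δz = 9.81 × 1.155 × 10⁻⁴ / 40 = 2.8326 × 10⁻⁵ s⁻².
N = √(2.8326 × 10⁻⁵) = 5.3222 × 10⁻³ rad s⁻¹ → T = 2π/N = 1.1806 × 10³ s ≈ 1.18 × 10³ s.

1.18 × 10³ s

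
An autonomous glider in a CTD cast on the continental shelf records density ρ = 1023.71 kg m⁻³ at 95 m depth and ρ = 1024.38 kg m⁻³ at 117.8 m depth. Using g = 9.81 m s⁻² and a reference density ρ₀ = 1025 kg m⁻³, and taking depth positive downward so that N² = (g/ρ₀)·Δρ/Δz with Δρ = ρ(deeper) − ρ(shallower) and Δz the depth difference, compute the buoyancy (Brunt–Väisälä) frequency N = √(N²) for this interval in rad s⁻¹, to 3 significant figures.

Δρ = 1024.38 − 1023.71 = 0.67 kg m⁻³ over Δz = 117.8 − 95 = 22.8 m.
N² = (9.81/1025) × (0.67/22.8) = 2.8125 × 10⁻⁴ s⁻².
N = √(2.8125 × 10⁻⁴) = 0.016771 rad s⁻¹ ≈ 0.0168 rad s⁻¹.

0.0168 rad s⁻¹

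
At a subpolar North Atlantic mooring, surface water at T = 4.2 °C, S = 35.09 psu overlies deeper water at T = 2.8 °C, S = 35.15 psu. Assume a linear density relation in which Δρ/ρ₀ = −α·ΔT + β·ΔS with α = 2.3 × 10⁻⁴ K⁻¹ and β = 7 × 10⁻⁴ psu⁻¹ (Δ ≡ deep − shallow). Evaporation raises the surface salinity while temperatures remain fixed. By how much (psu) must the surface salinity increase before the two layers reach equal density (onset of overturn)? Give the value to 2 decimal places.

Neutral buoyancy requires −α(T_deep − T_surf) + β(S_deep − S_surf′) = 0.
S_surf′ = S_deep − (α/β)·ΔT = 35.15 − (2.3 × 10⁻⁴/7 × 10⁻⁴)·(-1.4) = 35.6100 psu.
Increase required: 35.6100 − 35.09 = 0.5200 psu.

0.52 psu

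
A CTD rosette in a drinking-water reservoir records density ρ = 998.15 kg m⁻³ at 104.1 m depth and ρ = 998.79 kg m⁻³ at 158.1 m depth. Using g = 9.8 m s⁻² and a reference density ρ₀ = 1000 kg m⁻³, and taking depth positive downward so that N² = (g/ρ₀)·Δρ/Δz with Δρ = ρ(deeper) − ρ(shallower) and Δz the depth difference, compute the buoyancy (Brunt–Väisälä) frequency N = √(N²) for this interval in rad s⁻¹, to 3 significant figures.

Δρ = 998.79 − 998.15 = 0.64 kg m⁻³ over Δz = 158.1 − 104.1 = 54 m.
N² = (9.8/1000) × (0.64/54) = 1.1615 × 10⁻⁴ s⁻².
N = √(1.1615 × 10⁻⁴) = 0.010777 rad s⁻¹ ≈ 0.0108 rad s⁻¹.
A positive N² confirms static stability across the interval.

0.0108 rad s⁻¹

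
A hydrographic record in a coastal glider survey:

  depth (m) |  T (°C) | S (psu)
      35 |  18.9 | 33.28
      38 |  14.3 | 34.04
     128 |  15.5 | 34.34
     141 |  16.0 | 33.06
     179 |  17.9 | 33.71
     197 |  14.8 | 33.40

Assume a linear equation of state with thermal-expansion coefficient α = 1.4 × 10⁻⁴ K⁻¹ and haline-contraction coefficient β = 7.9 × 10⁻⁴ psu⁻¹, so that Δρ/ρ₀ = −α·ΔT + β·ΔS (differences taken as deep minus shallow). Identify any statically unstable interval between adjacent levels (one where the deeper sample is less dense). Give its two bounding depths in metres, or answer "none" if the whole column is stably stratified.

Evaluate Δρ/ρ₀ = −αΔT + βΔS across each adjacent pair:
  35–38 m: −αΔT+βΔS = −(1.4 × 10⁻⁴)(-4.6)+(7.9 × 10⁻⁴)(+0.76) = 1.2 × 10⁻³ → stable
  38–128 m: −αΔT+βΔS = −(1.4 × 10⁻⁴)(+1.2)+(7.9 × 10⁻⁴)(+0.30) = 6.9 × 10⁻⁵ → stable
  128–141 m: −αΔT+βΔS = −(1.4 × 10⁻⁴)(+0.5)+(7.9 × 10⁻⁴)(-1.28) = -1.1 × 10⁻³ → UNSTABLE
  141–179 m: −αΔT+βΔS = −(1.4 × 10⁻⁴)(+1.9)+(7.9 × 10⁻⁴)(+0.65) = 2.5 × 10⁻⁴ → stable
  179–197 m: −αΔT+βΔS = −(1.4 × 10⁻⁴)(-3.1)+(7.9 × 10⁻⁴)(-0.31) = 1.9 × 10⁻⁴ → stable
The 128–141 m interval has Δρ < 0: lighter water underlies denser water.

128–141 m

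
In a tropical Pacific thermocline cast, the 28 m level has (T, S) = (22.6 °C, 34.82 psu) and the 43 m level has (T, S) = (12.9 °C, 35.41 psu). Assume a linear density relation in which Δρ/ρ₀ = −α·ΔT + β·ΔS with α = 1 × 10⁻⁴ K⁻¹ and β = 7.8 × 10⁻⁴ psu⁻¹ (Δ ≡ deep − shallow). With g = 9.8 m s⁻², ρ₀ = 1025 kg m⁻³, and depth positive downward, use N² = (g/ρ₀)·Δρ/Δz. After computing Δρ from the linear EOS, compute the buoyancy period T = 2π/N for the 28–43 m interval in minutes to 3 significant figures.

3.43 min

ΔT = -9.7 K, ΔS = +0.59 psu (deep − shallow).
Δρ/ρ₀ = −αΔT + βΔS = 9.70 × 10⁻⁴ + 4.602 × 10⁻⁴ = 1.4302 × 10⁻³, so Δρ ≈ 1.466 kg m⁻³.
N² = (g/ρ₀)·Δρ/Δz = g·(Δρ/ρ₀)/Δz = 9.8 × 1.4302 × 10⁻³ / 15 = 9.3440 × 10⁻⁴ s⁻².
N = √(9.3440 × 10⁻⁴) = 0.030568 rad s⁻¹ → T = 2π/N = 205.55 s = 3.4258 min ≈ 3.43 min.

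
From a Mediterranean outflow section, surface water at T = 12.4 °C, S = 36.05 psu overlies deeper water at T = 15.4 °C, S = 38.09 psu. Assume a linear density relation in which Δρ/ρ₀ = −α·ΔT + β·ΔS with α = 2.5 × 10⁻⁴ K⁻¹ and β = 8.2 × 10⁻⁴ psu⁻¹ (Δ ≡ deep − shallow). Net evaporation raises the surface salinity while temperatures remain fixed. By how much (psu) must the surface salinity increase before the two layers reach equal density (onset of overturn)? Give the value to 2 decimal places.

1.13 psu

Neutral buoyancy requires −α(T_deep − T_surf) + β(S_deep − S_surf′) = 0.
S_surf′ = S_deep − (α/β)·ΔT = 38.09 − (2.5 × 10⁻⁴/8.2 × 10⁻⁴)·(+3.0) = 37.1754 psu.
Increase required: 37.1754 − 36.05 = 1.1254 psu.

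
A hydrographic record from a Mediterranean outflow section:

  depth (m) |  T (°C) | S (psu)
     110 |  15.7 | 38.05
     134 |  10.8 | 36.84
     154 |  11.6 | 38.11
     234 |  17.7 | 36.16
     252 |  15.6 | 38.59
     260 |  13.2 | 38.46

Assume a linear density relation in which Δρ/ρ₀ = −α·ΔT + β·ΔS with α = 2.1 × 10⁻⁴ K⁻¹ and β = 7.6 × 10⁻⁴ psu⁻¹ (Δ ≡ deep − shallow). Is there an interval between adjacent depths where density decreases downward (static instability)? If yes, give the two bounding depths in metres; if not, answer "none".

154–234 m

Evaluate Δρ/ρ₀ = −αΔT + βΔS across each adjacent pair:
  110–134 m: −αΔT+βΔS = −(2.1 × 10⁻⁴)(-4.9)+(7.6 × 10⁻⁴)(-1.21) = 1.1 × 10⁻⁴ → stable
  134–154 m: −αΔT+βΔS = −(2.1 × 10⁻⁴)(+0.8)+(7.6 × 10⁻⁴)(+1.27) = 8.0 × 10⁻⁴ → stable
  154–234 m: −αΔT+βΔS = −(2.1 × 10⁻⁴)(+6.1)+(7.6 × 10⁻⁴)(-1.95) = -2.8 × 10⁻³ → UNSTABLE
  234–252 m: −αΔT+βΔS = −(2.1 × 10⁻⁴)(-2.1)+(7.6 × 10⁻⁴)(+2.43) = 2.3 × 10⁻³ → stable
  252–260 m: −αΔT+βΔS = −(2.1 × 10⁻⁴)(-2.4)+(7.6 × 10⁻⁴)(-0.13) = 4.1 × 10⁻⁴ → stable
The 154–234 m interval has Δρ < 0: lighter water underlies denser water.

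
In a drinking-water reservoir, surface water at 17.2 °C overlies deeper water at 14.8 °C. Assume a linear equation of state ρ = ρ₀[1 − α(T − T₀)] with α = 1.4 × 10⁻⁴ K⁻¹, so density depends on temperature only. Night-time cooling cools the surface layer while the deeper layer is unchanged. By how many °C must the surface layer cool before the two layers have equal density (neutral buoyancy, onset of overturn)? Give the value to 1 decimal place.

2.4 °C

With temperature the only control, equal density requires T_surf′ = T_deep.
T_surf′ = 14.8 °C.
Cooling required: 17.2 − 14.8 = 2.4 °C.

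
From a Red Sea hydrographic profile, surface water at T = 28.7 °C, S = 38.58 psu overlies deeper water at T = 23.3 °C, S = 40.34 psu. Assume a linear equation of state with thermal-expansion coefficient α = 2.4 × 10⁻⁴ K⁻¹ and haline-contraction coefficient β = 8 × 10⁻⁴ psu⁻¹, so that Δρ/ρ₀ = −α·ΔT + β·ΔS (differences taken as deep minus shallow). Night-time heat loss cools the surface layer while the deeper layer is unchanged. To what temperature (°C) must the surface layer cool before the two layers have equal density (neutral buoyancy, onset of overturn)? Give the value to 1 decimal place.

17.4 °C

Neutral buoyancy requires Δρ = 0, i.e. −α(T_deep − T_surf′) + β(S_deep − S_surf) = 0.
T_surf′ = T_deep − (β/α)·ΔS = 23.3 − (8 × 10⁻⁴/2.4 × 10⁻⁴)·(+1.76) = 17.433 °C.
Cooling required: 28.7 − (17.433) = 11.267 °C.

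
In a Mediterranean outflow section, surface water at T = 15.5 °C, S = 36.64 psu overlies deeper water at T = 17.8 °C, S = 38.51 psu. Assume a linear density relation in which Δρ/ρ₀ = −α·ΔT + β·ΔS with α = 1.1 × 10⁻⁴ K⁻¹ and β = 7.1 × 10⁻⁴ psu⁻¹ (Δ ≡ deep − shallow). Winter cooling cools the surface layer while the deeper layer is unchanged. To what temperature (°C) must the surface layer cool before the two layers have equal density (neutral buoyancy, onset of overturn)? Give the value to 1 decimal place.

Neutral buoyancy requires Δρ = 0, i.e. −α(T_deep − T_surf′) + β(S_deep − S_surf) = 0.
T_surf′ = T_deep − (β/α)·ΔS = 17.8 − (7.1 × 10⁻⁴/1.1 × 10⁻⁴)·(+1.87) = 5.730 °C.
Cooling required: 15.5 − (5.730) = 9.770 °C.

5.7 °C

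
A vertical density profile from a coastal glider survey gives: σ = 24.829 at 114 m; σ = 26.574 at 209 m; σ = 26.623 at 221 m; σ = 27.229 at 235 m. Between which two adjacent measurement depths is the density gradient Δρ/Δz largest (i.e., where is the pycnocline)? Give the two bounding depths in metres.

221–235 m

Compute the density gradient over each adjacent pair:
  114–209 m: Δρ/Δz = 1.745/95 = 0.018 kg m⁻⁴
  209–221 m: Δρ/Δz = 0.049/12 = 4.1 × 10⁻³ kg m⁻⁴
  221–235 m: Δρ/Δz = 0.606/14 = 0.043 kg m⁻⁴
The largest gradient is in the 221–235 m interval — the pycnocline.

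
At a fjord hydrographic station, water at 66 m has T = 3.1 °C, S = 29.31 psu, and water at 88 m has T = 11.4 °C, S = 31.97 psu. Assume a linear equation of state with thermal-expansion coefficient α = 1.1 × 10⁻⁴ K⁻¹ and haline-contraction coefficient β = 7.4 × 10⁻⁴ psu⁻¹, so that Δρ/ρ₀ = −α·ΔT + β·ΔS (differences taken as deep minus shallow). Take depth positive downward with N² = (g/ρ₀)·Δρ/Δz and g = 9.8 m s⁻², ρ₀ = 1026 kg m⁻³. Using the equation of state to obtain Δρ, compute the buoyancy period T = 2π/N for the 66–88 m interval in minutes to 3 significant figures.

ΔT = +8.3 K, ΔS = +2.66 psu (deep − shallow).
Δρ/ρ₀ = −αΔT + βΔS = -9.13 × 10⁻⁴ + 1.9684 × 10⁻³ = 1.0554 × 10⁻³, so Δρ ≈ 1.083 kg m⁻³.
N² = (g/ρ₀)·Δρ/Δz = g·(Δρ/ρ₀)/Δz = 9.8 × 1.0554 × 10⁻³ / 22 = 4.7013 × 10⁻⁴ s⁻².
N = √(4.7013 × 10⁻⁴) = 0.021682 rad s⁻¹ → T = 2π/N = 289.79 s = 4.8298 min ≈ 4.83 min.

4.83 min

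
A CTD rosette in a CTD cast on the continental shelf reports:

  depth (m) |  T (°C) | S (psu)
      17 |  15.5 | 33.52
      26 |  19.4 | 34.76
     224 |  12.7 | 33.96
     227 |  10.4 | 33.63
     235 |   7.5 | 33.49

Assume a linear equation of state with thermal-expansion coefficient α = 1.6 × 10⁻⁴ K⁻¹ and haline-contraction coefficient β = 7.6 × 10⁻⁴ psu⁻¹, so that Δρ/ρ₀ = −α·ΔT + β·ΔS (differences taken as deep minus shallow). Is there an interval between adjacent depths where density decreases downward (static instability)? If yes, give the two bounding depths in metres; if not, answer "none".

Evaluate Δρ/ρ₀ = −αΔT + βΔS across each adjacent pair:
  17–26 m: −αΔT+βΔS = −(1.6 × 10⁻⁴)(+3.9)+(7.6 × 10⁻⁴)(+1.24) = 3.2 × 10⁻⁴ → stable
  26–224 m: −αΔT+βΔS = −(1.6 × 10⁻⁴)(-6.7)+(7.6 × 10⁻⁴)(-0.80) = 4.6 × 10⁻⁴ → stable
  224–227 m: −αΔT+βΔS = −(1.6 × 10⁻⁴)(-2.3)+(7.6 × 10⁻⁴)(-0.33) = 1.2 × 10⁻⁴ → stable
  227–235 m: −αΔT+βΔS = −(1.6 × 10⁻⁴)(-2.9)+(7.6 × 10⁻⁴)(-0.14) = 3.6 × 10⁻⁴ → stable
Every interval has Δρ > 0: the column is stably stratified throughout.

none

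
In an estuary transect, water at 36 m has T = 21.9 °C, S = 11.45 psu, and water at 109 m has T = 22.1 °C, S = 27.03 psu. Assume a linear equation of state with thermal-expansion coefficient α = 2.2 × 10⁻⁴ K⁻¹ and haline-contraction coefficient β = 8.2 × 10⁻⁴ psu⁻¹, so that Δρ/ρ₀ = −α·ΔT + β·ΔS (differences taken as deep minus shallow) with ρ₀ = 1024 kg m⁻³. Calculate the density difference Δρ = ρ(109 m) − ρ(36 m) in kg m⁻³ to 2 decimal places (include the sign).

+13.04 kg m⁻³

ΔT = +0.2 K, ΔS = +15.58 psu (deep − shallow).
Δρ/ρ₀ = −(2.2 × 10⁻⁴)(+0.2) + (8.2 × 10⁻⁴)(+15.58) = 0.0127316.
Δρ = 1024 × (0.0127316) = +13.04 kg m⁻³.
Positive Δρ: denser below, stable.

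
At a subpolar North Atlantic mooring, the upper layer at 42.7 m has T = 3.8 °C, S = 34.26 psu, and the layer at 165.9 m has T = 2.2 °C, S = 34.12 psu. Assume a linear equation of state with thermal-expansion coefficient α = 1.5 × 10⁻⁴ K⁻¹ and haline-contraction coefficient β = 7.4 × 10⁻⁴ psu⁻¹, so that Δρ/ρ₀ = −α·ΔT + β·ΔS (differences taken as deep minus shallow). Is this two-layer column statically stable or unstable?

ΔT = 2.2 − 3.8 = -1.6 K and ΔS = 34.12 − 34.26 = -0.14 psu (deep − shallow).
−αΔT = 2.40 × 10⁻⁴; βΔS = -1.036 × 10⁻⁴; sum Δρ/ρ₀ = 1.364 × 10⁻⁴.
Δρ/ρ₀ > 0, so Δρ > 0: deeper water is denser → statically stable.

stable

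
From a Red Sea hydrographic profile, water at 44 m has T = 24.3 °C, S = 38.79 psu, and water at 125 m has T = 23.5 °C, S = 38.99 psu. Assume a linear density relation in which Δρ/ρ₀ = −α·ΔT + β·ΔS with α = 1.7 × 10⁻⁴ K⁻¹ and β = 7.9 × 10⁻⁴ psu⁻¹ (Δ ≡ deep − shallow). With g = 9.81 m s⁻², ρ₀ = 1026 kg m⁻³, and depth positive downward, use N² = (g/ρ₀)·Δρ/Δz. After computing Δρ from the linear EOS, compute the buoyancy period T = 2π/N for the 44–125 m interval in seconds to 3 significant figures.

1.05 × 10³ s

ΔT = -0.8 K, ΔS = +0.20 psu (deep − shallow).
Δρ/ρ₀ = −αΔT + βΔS = 1.36 × 10⁻⁴ + 1.58 × 10⁻⁴ = 2.94 × 10⁻⁴, so Δρ ≈ 0.3016 kg m⁻³.
N² = (g/ρ₀)·Δρ/Δz = g·(Δρ/ρ₀)/Δz = 9.81 × 2.94 × 10⁻⁴ / 81 = 3.5607 × 10⁻⁵ s⁻².
N = √(3.5607 × 10⁻⁵) = 5.9672 × 10⁻³ rad s⁻¹ → T = 2π/N = 1.0530 × 10³ s ≈ 1.05 × 10³ s.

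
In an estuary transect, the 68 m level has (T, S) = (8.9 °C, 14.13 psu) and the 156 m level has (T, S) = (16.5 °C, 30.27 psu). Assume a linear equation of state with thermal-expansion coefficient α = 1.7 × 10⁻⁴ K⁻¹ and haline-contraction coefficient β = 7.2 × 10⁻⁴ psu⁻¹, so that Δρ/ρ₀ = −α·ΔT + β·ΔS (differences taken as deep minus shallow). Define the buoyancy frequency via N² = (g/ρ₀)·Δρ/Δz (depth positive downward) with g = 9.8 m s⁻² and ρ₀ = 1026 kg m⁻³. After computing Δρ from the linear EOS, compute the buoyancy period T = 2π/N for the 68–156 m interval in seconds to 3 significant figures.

185 s

ΔT = +7.6 K, ΔS = +16.14 psu (deep − shallow).
Δρ/ρ₀ = −αΔT + βΔS = -1.292 × 10⁻³ + 0.0116208 = 0.0103288, so Δρ ≈ 10.60 kg m⁻³.
N² = (g/ρ₀)·Δρ/Δz = g·(Δρ/ρ₀)/Δz = 9.8 × 0.0103288 / 88 = 1.1503 × 10⁻³ s⁻².
N = √(1.1503 × 10⁻³) = 0.033916 rad s⁻¹ → T = 2π/N = 185.26 s ≈ 185 s.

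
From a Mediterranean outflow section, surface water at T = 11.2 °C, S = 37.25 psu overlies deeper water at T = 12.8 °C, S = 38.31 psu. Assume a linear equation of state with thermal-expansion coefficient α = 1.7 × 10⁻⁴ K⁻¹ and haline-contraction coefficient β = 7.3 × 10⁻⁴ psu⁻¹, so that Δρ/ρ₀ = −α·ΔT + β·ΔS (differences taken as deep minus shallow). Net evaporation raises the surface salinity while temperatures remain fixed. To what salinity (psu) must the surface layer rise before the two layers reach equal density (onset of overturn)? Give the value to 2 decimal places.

Neutral buoyancy requires −α(T_deep − T_surf) + β(S_deep − S_surf′) = 0.
S_surf′ = S_deep − (α/β)·ΔT = 38.31 − (1.7 × 10⁻⁴/7.3 × 10⁻⁴)·(+1.6) = 37.9374 psu.
Increase required: 37.9374 − 37.25 = 0.6874 psu.

37.94 psu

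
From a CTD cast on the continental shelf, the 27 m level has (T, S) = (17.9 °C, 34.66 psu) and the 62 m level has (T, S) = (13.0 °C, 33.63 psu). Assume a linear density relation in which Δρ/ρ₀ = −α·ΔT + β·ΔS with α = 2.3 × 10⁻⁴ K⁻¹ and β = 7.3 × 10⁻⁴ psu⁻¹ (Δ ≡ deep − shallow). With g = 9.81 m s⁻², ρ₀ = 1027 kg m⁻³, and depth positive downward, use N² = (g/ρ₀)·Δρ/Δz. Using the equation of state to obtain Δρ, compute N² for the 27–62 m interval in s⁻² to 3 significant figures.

ΔT = -4.9 K, ΔS = -1.03 psu (deep − shallow).
Δρ/ρ₀ = −αΔT + βΔS = 1.127 × 10⁻³ − 7.519 × 10⁻⁴ = 3.751 × 10⁻⁴, so Δρ ≈ 0.3852 kg m⁻³.
N² = (g/ρ₀)·Δρ/Δz = g·(Δρ/ρ₀)/Δz = 9.81 × 3.751 × 10⁻⁴ / 35 = 1.0514 × 10⁻⁴ s⁻² ≈ 1.05 × 10⁻⁴ s⁻².

1.05 × 10⁻⁴ s⁻²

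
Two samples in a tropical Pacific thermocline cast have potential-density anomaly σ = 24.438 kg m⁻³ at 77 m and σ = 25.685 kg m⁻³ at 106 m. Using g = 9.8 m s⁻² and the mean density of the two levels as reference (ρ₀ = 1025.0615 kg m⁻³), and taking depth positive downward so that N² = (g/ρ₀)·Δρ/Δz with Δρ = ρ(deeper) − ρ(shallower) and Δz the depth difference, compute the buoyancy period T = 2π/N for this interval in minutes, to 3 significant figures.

5.16 min

Δρ = 1025.685 − 1024.438 = 1.247 kg m⁻³ over Δz = 106 − 77 = 29 m.
N² = (9.8/1025.0615) × (1.247/29) = 4.1110 × 10⁻⁴ s⁻².
N = √(4.1110 × 10⁻⁴) = 0.020276 rad s⁻¹, so T = 2π/N = 309.88 s = 5.1647 min ≈ 5.16 min.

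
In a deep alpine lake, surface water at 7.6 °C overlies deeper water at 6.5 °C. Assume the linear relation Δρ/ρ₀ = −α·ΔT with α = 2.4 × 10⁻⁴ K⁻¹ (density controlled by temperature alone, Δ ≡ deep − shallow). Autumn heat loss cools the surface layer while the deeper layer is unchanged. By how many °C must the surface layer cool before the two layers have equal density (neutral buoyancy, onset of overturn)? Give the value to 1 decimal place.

With temperature the only control, equal density requires T_surf′ = T_deep.
T_surf′ = 6.5 °C.
Cooling required: 7.6 − 6.5 = 1.1 °C.

1.1 °C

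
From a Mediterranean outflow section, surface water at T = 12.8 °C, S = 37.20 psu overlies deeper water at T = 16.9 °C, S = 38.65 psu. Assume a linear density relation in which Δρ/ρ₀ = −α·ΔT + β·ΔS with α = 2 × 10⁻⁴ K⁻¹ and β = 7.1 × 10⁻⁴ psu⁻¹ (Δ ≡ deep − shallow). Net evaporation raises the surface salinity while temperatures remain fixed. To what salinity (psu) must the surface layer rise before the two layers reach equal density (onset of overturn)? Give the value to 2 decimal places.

37.50 psu

Neutral buoyancy requires −α(T_deep − T_surf) + β(S_deep − S_surf′) = 0.
S_surf′ = S_deep − (α/β)·ΔT = 38.65 − (2 × 10⁻⁴/7.1 × 10⁻⁴)·(+4.1) = 37.4951 psu.
Increase required: 37.4951 − 37.20 = 0.2951 psu.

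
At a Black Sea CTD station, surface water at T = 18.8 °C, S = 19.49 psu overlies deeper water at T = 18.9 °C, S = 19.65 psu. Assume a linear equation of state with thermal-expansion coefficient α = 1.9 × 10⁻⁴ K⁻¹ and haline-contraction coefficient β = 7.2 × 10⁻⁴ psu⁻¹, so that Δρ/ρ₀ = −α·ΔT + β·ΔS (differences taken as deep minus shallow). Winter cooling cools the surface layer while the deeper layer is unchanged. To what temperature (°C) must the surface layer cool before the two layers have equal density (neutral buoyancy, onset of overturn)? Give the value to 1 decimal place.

Neutral buoyancy requires Δρ = 0, i.e. −α(T_deep − T_surf′) + β(S_deep − S_surf) = 0.
T_surf′ = T_deep − (β/α)·ΔS = 18.9 − (7.2 × 10⁻⁴/1.9 × 10⁻⁴)·(+0.16) = 18.294 °C.
Cooling required: 18.8 − (18.294) = 0.506 °C.

18.3 °C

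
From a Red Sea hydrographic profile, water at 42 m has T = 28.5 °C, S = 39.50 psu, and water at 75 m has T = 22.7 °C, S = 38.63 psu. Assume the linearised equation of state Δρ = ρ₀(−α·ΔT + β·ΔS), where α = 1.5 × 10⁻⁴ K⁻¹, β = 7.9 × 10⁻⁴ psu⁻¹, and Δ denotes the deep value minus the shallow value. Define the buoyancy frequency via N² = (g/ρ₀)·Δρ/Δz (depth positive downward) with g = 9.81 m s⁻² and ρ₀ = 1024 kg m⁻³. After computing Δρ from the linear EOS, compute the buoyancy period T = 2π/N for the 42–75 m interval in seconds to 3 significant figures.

853 s

ΔT = -5.8 K, ΔS = -0.87 psu (deep − shallow).
Δρ/ρ₀ = −αΔT + βΔS = 8.70 × 10⁻⁴ − 6.873 × 10⁻⁴ = 1.827 × 10⁻⁴, so Δρ ≈ 0.1871 kg m⁻³.
N² = (g/ρ₀)·Δρ/Δz = g·(Δρ/ρ₀)/Δz = 9.81 × 1.827 × 10⁻⁴ / 33 = 5.4312 × 10⁻⁵ s⁻².
N = √(5.4312 × 10⁻⁵) = 7.3697 × 10⁻³ rad s⁻¹ → T = 2π/N = 852.57 s ≈ 853 s.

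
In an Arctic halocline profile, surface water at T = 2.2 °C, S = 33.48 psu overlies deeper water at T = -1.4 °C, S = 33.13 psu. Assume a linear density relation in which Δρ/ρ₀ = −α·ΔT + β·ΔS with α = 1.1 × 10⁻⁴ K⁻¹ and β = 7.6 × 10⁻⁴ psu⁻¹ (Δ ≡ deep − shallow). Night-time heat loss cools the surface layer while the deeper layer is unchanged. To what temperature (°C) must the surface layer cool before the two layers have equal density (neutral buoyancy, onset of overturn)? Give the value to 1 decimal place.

Neutral buoyancy requires Δρ = 0, i.e. −α(T_deep − T_surf′) + β(S_deep − S_surf) = 0.
T_surf′ = T_deep − (β/α)·ΔS = -1.4 − (7.6 × 10⁻⁴/1.1 × 10⁻⁴)·(-0.35) = 1.018 °C.
Cooling required: 2.2 − (1.018) = 1.182 °C.

1.0 °C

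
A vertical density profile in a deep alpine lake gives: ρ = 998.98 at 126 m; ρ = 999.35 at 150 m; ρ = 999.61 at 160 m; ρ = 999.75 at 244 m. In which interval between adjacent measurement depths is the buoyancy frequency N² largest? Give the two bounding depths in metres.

Compute the density gradient over each adjacent pair:
  126–150 m: Δρ/Δz = 0.37/24 = 0.015 kg m⁻⁴
  150–160 m: Δρ/Δz = 0.26/10 = 0.026 kg m⁻⁴
  160–244 m: Δρ/Δz = 0.14/84 = 1.7 × 10⁻³ kg m⁻⁴
The largest gradient is in the 150–160 m interval — the pycnocline.

150–160 m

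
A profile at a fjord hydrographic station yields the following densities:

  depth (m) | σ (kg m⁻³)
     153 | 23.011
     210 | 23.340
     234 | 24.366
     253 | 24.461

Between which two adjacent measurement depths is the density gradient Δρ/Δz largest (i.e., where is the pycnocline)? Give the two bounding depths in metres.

210–234 m

Compute the density gradient over each adjacent pair:
  153–210 m: Δρ/Δz = 0.329/57 = 5.8 × 10⁻³ kg m⁻⁴
  210–234 m: Δρ/Δz = 1.026/24 = 0.043 kg m⁻⁴
  234–253 m: Δρ/Δz = 0.095/19 = 5.0 × 10⁻³ kg m⁻⁴
The largest gradient is in the 210–234 m interval — the pycnocline.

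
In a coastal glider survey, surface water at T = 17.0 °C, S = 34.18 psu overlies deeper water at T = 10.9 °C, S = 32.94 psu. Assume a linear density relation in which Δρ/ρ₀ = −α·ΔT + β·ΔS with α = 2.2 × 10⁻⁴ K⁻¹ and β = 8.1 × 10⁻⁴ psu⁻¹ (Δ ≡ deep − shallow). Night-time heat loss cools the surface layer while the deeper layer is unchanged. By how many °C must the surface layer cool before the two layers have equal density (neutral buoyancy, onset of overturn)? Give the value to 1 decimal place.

Neutral buoyancy requires Δρ = 0, i.e. −α(T_deep − T_surf′) + β(S_deep − S_surf) = 0.
T_surf′ = T_deep − (β/α)·ΔS = 10.9 − (8.1 × 10⁻⁴/2.2 × 10⁻⁴)·(-1.24) = 15.465 °C.
Cooling required: 17.0 − (15.465) = 1.535 °C.

1.5 °C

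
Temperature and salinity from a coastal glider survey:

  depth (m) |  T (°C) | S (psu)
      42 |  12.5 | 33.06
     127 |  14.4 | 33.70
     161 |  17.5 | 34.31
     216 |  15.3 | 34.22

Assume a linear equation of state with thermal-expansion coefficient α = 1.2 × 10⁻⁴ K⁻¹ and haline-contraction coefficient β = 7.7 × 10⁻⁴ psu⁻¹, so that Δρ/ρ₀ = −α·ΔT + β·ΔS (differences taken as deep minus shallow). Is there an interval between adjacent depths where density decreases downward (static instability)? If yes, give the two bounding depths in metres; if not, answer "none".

none

Evaluate Δρ/ρ₀ = −αΔT + βΔS across each adjacent pair:
  42–127 m: −αΔT+βΔS = −(1.2 × 10⁻⁴)(+1.9)+(7.7 × 10⁻⁴)(+0.64) = 2.6 × 10⁻⁴ → stable
  127–161 m: −αΔT+βΔS = −(1.2 × 10⁻⁴)(+3.1)+(7.7 × 10⁻⁴)(+0.61) = 9.8 × 10⁻⁵ → stable
  161–216 m: −αΔT+βΔS = −(1.2 × 10⁻⁴)(-2.2)+(7.7 × 10⁻⁴)(-0.09) = 1.9 × 10⁻⁴ → stable
Every interval has Δρ > 0: the column is stably stratified throughout.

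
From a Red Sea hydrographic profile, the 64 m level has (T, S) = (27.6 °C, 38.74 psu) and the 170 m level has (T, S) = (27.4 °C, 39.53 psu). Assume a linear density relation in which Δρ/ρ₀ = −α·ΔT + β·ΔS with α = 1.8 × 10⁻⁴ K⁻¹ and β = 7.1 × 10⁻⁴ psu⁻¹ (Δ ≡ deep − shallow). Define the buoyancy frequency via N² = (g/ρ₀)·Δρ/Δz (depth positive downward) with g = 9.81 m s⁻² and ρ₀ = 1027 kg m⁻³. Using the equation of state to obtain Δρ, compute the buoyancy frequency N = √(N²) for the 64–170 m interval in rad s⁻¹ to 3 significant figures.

7.43 × 10⁻³ rad s⁻¹

ΔT = -0.2 K, ΔS = +0.79 psu (deep − shallow).
Δρ/ρ₀ = −αΔT + βΔS = 3.60 × 10⁻⁵ + 5.609 × 10⁻⁴ = 5.969 × 10⁻⁴, so Δρ ≈ 0.6130 kg m⁻³.
N² = (g/ρ₀)·Δρ/Δz = g·(Δρ/ρ₀)/Δz = 9.81 × 5.969 × 10⁻⁴ / 106 = 5.5241 × 10⁻⁵ s⁻².
N = √(5.5241 × 10⁻⁵) = 7.4324 × 10⁻³ rad s⁻¹ ≈ 7.43 × 10⁻³ rad s⁻¹.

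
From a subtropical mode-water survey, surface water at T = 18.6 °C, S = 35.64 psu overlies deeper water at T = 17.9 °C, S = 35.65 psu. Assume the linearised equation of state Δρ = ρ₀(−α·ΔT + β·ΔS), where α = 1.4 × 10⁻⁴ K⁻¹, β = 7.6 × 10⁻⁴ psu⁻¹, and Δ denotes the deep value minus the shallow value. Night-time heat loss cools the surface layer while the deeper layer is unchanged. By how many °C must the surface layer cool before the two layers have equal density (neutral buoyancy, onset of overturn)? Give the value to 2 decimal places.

Neutral buoyancy requires Δρ = 0, i.e. −α(T_deep − T_surf′) + β(S_deep − S_surf) = 0.
T_surf′ = T_deep − (β/α)·ΔS = 17.9 − (7.6 × 10⁻⁴/1.4 × 10⁻⁴)·(+0.01) = 17.8457 °C.
Cooling required: 18.6 − (17.8457) = 0.7543 °C.

0.75 °C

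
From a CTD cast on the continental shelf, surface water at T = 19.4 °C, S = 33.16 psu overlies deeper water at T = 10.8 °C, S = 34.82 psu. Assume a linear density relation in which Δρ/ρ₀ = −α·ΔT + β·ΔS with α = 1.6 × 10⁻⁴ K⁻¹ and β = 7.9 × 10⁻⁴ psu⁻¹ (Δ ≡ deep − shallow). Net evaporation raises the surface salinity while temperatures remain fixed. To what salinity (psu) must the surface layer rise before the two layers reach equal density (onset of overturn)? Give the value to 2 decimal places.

36.56 psu

Neutral buoyancy requires −α(T_deep − T_surf) + β(S_deep − S_surf′) = 0.
S_surf′ = S_deep − (α/β)·ΔT = 34.82 − (1.6 × 10⁻⁴/7.9 × 10⁻⁴)·(-8.6) = 36.5618 psu.
Increase required: 36.5618 − 33.16 = 3.4018 psu.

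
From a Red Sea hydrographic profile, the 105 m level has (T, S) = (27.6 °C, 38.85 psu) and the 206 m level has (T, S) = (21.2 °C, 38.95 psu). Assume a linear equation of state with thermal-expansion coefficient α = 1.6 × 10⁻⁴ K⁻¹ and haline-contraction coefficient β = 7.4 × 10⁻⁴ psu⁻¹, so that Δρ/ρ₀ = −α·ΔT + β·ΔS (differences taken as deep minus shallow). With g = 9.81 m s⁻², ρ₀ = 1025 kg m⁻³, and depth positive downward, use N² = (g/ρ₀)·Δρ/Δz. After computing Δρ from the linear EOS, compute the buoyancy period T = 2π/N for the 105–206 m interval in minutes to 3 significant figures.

10.1 min

ΔT = -6.4 K, ΔS = +0.10 psu (deep − shallow).
Δρ/ρ₀ = −αΔT + βΔS = 1.024 × 10⁻³ + 7.40 × 10⁻⁵ = 1.098 × 10⁻³, so Δρ ≈ 1.125 kg m⁻³.
N² = (g/ρ₀)·Δρ/Δz = g·(Δρ/ρ₀)/Δz = 9.81 × 1.098 × 10⁻³ / 101 = 1.0665 × 10⁻⁴ s⁻².
N = √(1.0665 × 10⁻⁴) = 0.010327 rad s⁻¹ → T = 2π/N = 608.42 s = 10.140 min ≈ 10.1 min.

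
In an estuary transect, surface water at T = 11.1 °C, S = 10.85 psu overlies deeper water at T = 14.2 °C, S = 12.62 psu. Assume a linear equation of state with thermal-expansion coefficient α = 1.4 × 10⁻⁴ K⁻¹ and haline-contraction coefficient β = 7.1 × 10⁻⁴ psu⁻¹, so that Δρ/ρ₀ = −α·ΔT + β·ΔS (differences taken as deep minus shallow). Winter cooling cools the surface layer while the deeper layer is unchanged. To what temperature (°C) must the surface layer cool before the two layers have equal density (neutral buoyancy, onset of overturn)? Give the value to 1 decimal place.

5.2 °C

Neutral buoyancy requires Δρ = 0, i.e. −α(T_deep − T_surf′) + β(S_deep − S_surf) = 0.
T_surf′ = T_deep − (β/α)·ΔS = 14.2 − (7.1 × 10⁻⁴/1.4 × 10⁻⁴)·(+1.77) = 5.224 °C.
Cooling required: 11.1 − (5.224) = 5.876 °C.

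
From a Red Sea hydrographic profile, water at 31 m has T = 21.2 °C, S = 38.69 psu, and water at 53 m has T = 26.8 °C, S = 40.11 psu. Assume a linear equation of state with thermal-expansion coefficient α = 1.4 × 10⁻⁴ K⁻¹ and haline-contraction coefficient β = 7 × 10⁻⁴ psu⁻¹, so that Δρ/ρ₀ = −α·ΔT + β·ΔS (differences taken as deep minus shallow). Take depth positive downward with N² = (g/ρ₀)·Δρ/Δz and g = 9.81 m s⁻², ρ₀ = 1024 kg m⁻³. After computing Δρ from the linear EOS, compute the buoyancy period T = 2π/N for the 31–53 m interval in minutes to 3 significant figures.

ΔT = +5.6 K, ΔS = +1.42 psu (deep − shallow).
Δρ/ρ₀ = −αΔT + βΔS = -7.84 × 10⁻⁴ + 9.94 × 10⁻⁴ = 2.10 × 10⁻⁴, so Δρ ≈ 0.2150 kg m⁻³.
N² = (g/ρ₀)·Δρ/Δz = g·(Δρ/ρ₀)/Δz = 9.81 × 2.10 × 10⁻⁴ / 22 = 9.3641 × 10⁻⁵ s⁻².
N = √(9.3641 × 10⁻⁵) = 9.6768 × 10⁻³ rad s⁻¹ → T = 2π/N = 649.30 s = 10.822 min ≈ 10.8 min.

10.8 min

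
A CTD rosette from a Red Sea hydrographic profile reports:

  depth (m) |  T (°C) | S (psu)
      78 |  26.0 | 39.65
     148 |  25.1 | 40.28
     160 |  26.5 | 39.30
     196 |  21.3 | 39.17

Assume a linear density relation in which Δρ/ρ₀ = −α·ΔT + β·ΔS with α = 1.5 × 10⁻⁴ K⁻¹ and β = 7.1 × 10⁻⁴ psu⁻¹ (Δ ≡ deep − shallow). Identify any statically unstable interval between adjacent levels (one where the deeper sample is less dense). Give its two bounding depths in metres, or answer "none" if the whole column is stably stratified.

Evaluate Δρ/ρ₀ = −αΔT + βΔS across each adjacent pair:
  78–148 m: −αΔT+βΔS = −(1.5 × 10⁻⁴)(-0.9)+(7.1 × 10⁻⁴)(+0.63) = 5.8 × 10⁻⁴ → stable
  148–160 m: −αΔT+βΔS = −(1.5 × 10⁻⁴)(+1.4)+(7.1 × 10⁻⁴)(-0.98) = -9.1 × 10⁻⁴ → UNSTABLE
  160–196 m: −αΔT+βΔS = −(1.5 × 10⁻⁴)(-5.2)+(7.1 × 10⁻⁴)(-0.13) = 6.9 × 10⁻⁴ → stable
The 148–160 m interval has Δρ < 0: lighter water underlies denser water.

148–160 m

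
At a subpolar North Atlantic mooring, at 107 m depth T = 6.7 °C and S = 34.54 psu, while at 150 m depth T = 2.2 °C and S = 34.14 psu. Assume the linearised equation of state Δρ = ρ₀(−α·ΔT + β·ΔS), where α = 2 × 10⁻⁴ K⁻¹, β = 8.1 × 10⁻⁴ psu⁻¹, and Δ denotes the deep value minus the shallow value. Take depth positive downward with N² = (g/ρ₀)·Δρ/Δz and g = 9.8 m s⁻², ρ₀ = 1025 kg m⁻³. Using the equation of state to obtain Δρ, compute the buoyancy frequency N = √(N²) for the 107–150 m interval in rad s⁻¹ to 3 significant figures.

0.0115 rad s⁻¹

ΔT = -4.5 K, ΔS = -0.40 psu (deep − shallow).
Δρ/ρ₀ = −αΔT + βΔS = 9.00 × 10⁻⁴ − 3.24 × 10⁻⁴ = 5.76 × 10⁻⁴, so Δρ ≈ 0.5904 kg m⁻³.
N² = (g/ρ₀)·Δρ/Δz = g·(Δρ/ρ₀)/Δz = 9.8 × 5.76 × 10⁻⁴ / 43 = 1.3127 × 10⁻⁴ s⁻².
N = √(1.3127 × 10⁻⁴) = 0.011457 rad s⁻¹ ≈ 0.0115 rad s⁻¹.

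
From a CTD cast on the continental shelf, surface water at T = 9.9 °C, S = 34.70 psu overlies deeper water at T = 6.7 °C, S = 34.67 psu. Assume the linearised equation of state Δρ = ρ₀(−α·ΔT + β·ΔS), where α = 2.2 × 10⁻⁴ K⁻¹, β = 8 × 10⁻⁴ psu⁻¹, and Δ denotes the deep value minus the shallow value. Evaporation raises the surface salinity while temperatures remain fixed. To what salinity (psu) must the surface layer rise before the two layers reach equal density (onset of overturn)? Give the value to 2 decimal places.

Neutral buoyancy requires −α(T_deep − T_surf) + β(S_deep − S_surf′) = 0.
S_surf′ = S_deep − (α/β)·ΔT = 34.67 − (2.2 × 10⁻⁴/8 × 10⁻⁴)·(-3.2) = 35.5500 psu.
Increase required: 35.5500 − 34.70 = 0.8500 psu.

35.55 psu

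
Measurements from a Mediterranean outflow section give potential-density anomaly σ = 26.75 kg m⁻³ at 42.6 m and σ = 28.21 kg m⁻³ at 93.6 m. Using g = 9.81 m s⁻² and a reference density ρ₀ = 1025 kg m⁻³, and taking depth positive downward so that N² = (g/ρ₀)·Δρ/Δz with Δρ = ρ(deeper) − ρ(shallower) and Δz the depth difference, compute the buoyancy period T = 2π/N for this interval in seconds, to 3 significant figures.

Δρ = 1028.21 − 1026.75 = 1.46 kg m⁻³ over Δz = 93.6 − 42.6 = 51 m.
N² = (9.81/1025) × (1.46/51) = 2.7399 × 10⁻⁴ s⁻².
N = √(2.7399 × 10⁻⁴) = 0.016553 rad s⁻¹, so T = 2π/N = 379.58 s ≈ 380 s.
N² > 0, so the interval is statically stable.

380 s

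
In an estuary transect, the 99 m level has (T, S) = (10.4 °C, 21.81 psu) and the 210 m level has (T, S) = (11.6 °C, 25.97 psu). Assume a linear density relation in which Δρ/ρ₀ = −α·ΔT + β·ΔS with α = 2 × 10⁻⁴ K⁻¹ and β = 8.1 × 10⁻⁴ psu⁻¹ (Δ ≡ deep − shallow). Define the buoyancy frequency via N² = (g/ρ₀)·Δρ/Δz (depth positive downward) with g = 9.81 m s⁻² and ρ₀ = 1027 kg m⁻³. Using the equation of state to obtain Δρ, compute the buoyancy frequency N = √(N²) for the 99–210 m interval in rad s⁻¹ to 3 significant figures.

ΔT = +1.2 K, ΔS = +4.16 psu (deep − shallow).
Δρ/ρ₀ = −αΔT + βΔS = -2.40 × 10⁻⁴ + 3.3696 × 10⁻³ = 3.1296 × 10⁻³, so Δρ ≈ 3.214 kg m⁻³.
N² = (g/ρ₀)·Δρ/Δz = g·(Δρ/ρ₀)/Δz = 9.81 × 3.1296 × 10⁻³ / 111 = 2.7659 × 10⁻⁴ s⁻².
N = √(2.7659 × 10⁻⁴) = 0.016631 rad s⁻¹ ≈ 0.0166 rad s⁻¹.

0.0166 rad s⁻¹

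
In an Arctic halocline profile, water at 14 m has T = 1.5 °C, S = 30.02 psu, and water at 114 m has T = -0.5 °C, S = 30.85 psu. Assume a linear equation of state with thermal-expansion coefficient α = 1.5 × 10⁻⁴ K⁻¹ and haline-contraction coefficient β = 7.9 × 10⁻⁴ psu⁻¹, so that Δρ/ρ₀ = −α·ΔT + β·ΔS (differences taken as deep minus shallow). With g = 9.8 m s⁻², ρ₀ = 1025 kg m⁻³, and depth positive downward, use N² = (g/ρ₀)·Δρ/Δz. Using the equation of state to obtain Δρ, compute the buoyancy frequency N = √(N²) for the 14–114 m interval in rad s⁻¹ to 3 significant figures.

ΔT = -2.0 K, ΔS = +0.83 psu (deep − shallow).
Δρ/ρ₀ = −αΔT + βΔS = 3.00 × 10⁻⁴ + 6.557 × 10⁻⁴ = 9.557 × 10⁻⁴, so Δρ ≈ 0.9796 kg m⁻³.
N² = (g/ρ₀)·Δρ/Δz = g·(Δρ/ρ₀)/Δz = 9.8 × 9.557 × 10⁻⁴ / 100 = 9.3659 × 10⁻⁵ s⁻².
N = √(9.3659 × 10⁻⁵) = 9.6778 × 10⁻³ rad s⁻¹ ≈ 9.68 × 10⁻³ rad s⁻¹.

9.68 × 10⁻³ rad s⁻¹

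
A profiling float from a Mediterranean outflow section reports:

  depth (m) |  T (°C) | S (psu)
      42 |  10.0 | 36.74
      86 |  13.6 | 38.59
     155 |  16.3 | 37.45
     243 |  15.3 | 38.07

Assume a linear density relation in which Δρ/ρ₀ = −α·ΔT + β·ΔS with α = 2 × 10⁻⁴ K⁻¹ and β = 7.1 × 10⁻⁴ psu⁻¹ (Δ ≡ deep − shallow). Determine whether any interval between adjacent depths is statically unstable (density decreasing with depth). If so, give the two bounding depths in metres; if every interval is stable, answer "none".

Evaluate Δρ/ρ₀ = −αΔT + βΔS across each adjacent pair:
  42–86 m: −αΔT+βΔS = −(2 × 10⁻⁴)(+3.6)+(7.1 × 10⁻⁴)(+1.85) = 5.9 × 10⁻⁴ → stable
  86–155 m: −αΔT+βΔS = −(2 × 10⁻⁴)(+2.7)+(7.1 × 10⁻⁴)(-1.14) = -1.3 × 10⁻³ → UNSTABLE
  155–243 m: −αΔT+βΔS = −(2 × 10⁻⁴)(-1.0)+(7.1 × 10⁻⁴)(+0.62) = 6.4 × 10⁻⁴ → stable
The 86–155 m interval has Δρ < 0: lighter water underlies denser water.

86–155 m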